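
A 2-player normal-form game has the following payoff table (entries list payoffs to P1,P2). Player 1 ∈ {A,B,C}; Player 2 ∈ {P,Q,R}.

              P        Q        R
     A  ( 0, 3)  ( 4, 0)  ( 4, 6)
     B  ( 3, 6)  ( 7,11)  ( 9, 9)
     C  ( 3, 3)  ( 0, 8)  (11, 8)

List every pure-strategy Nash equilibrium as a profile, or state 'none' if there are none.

(A,P): not NE [P1→C gives 3>0; P2→R gives 6>3]
(A,Q): not NE [P1→B gives 7>4; P2→R gives 6>0]
(A,R): not NE [P1→C gives 11>4]
(B,P): not NE [P2→Q gives 11>6]
(B,Q): NE
(B,R): not NE [P1→C gives 11>9; P2→Q gives 11>9]
(C,P): not NE [P2→R gives 8>3]
(C,Q): not NE [P1→B gives 7>0]
(C,R): NE

PSNE = {(B,Q), (C,R)}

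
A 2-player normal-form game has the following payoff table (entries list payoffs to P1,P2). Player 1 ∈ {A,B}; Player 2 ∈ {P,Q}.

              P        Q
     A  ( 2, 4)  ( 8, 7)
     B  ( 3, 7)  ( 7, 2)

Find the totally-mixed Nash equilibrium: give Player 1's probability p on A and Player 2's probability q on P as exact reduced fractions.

P1 indiff ⇒ q·2+(1-q)·8 = q·3+(1-q)·7 ⇒ q(-1) = (1-q)(-1) ⇒ q = 1/2
P2 indiff ⇒ p·4+(1-p)·7 = p·7+(1-p)·2 ⇒ p(-3) = (1-p)(-5) ⇒ p = 5/8

(p,q) = (5/8, 1/2)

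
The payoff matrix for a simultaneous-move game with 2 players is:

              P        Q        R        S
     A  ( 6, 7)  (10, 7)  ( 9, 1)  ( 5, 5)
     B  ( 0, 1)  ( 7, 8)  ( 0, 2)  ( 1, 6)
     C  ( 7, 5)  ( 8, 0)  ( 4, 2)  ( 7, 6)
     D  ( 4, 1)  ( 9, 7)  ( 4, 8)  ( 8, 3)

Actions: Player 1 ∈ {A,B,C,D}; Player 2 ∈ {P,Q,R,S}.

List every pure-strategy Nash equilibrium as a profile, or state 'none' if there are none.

(A,P): not NE [P1→C gives 7>6]
(A,Q): NE
(A,R): not NE [P2→Q gives 7>1]
(A,S): not NE [P1→D gives 8>5; P2→Q gives 7>5]
(B,P): not NE [P1→C gives 7>0; P2→Q gives 8>1]
(B,Q): not NE [P1→A gives 10>7]
(B,R): not NE [P1→A gives 9>0; P2→Q gives 8>2]
(B,S): not NE [P1→D gives 8>1; P2→Q gives 8>6]
(C,P): not NE [P2→S gives 6>5]
(C,Q): not NE [P1→A gives 10>8; P2→S gives 6>0]
(C,R): not NE [P1→A gives 9>4; P2→S gives 6>2]
(C,S): not NE [P1→D gives 8>7]
(D,P): not NE [P1→C gives 7>4; P2→R gives 8>1]
(D,Q): not NE [P1→A gives 10>9; P2→R gives 8>7]
(D,R): not NE [P1→A gives 9>4]
(D,S): not NE [P2→R gives 8>3]

PSNE = {(A,Q)}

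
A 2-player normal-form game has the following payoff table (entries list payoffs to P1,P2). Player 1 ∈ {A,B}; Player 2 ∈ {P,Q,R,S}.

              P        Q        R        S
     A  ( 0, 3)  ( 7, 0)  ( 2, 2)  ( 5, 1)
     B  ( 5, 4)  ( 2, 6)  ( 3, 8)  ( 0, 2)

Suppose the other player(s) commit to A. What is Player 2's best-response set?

u_2(P vs A) = 3
u_2(Q vs A) = 0
u_2(R vs A) = 2
u_2(S vs A) = 1
max payoff 3 at {P}

argmax u_2 = {P}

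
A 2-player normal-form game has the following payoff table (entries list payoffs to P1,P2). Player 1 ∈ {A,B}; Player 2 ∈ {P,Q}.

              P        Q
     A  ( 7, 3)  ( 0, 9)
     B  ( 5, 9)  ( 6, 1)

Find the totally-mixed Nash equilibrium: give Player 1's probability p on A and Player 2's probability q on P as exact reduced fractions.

p=4/7, q=3/4

P1 indiff ⇒ q·7+(1-q)·0 = q·5+(1-q)·6 ⇒ q(2) = (1-q)(6) ⇒ q = 3/4
P2 indiff ⇒ p·3+(1-p)·9 = p·9+(1-p)·1 ⇒ p(-6) = (1-p)(-8) ⇒ p = 4/7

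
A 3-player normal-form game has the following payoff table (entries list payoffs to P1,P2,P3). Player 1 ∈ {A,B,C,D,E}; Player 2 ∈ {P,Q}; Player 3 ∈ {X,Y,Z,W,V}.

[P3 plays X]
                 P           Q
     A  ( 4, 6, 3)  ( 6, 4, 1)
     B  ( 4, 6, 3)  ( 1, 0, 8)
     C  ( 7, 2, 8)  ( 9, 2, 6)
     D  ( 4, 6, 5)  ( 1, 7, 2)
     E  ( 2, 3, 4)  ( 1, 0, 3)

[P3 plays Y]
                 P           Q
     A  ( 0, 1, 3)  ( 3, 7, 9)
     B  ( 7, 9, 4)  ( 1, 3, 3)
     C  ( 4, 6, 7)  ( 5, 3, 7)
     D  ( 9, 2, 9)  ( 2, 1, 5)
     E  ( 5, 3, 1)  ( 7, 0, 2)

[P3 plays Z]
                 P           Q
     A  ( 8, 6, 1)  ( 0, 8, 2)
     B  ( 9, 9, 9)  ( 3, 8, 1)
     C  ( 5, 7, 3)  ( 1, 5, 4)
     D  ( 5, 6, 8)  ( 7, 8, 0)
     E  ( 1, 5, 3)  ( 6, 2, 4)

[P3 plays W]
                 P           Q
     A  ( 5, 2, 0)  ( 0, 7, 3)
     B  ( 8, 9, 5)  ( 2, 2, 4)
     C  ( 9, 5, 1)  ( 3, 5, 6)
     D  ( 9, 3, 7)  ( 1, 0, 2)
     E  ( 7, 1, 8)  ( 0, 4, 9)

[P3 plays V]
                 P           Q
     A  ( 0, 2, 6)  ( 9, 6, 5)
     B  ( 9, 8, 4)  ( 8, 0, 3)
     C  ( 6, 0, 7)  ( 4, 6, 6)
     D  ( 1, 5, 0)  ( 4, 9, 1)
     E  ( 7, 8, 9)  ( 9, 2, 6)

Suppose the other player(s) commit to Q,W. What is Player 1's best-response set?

u_1(A vs Q,W) = 0
u_1(B vs Q,W) = 2
u_1(C vs Q,W) = 3
u_1(D vs Q,W) = 1
u_1(E vs Q,W) = 0
max payoff 3 at {C}

P1 best: {C}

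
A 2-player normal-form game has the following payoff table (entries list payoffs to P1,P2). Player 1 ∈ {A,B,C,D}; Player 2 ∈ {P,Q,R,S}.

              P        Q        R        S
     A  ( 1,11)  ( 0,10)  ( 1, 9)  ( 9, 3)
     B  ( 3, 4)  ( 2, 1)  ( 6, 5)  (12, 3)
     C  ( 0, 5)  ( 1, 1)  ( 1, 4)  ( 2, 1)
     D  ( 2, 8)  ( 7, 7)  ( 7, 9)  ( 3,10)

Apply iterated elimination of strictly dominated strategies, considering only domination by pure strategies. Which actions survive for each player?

Survivors P1:{B,D} P2:{R,S}

P1 drop A (B beats it: P:3>1 Q:2>0 R:6>1 S:12>9)
P1 drop C (B beats it: P:3>0 Q:2>1 R:6>1 S:12>2)
P2 drop P (R beats it: B:5>4 D:9>8)
P2 drop Q (R beats it: B:5>1 D:9>7)
P1→{B,D} P2→{R,S}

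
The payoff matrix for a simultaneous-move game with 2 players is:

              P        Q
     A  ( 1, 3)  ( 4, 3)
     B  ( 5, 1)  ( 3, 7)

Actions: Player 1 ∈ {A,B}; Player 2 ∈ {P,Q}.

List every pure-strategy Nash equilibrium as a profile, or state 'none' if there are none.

PSNE = {(A,Q)}

(A,P): not NE [P1→B gives 5>1]
(A,Q): NE
(B,P): not NE [P2→Q gives 7>1]
(B,Q): not NE [P1→A gives 4>3]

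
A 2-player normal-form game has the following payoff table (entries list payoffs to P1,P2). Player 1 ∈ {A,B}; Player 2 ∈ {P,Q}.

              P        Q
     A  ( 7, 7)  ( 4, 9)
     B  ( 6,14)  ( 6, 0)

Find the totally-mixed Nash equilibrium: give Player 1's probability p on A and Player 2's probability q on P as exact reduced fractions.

P1 mixes 7/8 on A; P2 mixes 2/3 on P

P1 indiff ⇒ q·7+(1-q)·4 = q·6+(1-q)·6 ⇒ q(1) = (1-q)(2) ⇒ q = 2/3
P2 indiff ⇒ p·7+(1-p)·14 = p·9+(1-p)·0 ⇒ p(-2) = (1-p)(-14) ⇒ p = 7/8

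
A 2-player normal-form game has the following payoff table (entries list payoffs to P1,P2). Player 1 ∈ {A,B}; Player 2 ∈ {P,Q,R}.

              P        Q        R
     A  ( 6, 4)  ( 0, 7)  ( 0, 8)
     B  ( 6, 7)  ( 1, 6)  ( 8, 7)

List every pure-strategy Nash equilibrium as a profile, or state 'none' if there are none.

Nash profiles: (B,P), (B,R)

(A,P): not NE [P2→R gives 8>4]
(A,Q): not NE [P1→B gives 1>0; P2→R gives 8>7]
(A,R): not NE [P1→B gives 8>0]
(B,P): NE
(B,Q): not NE [P2→R gives 7>6]
(B,R): NE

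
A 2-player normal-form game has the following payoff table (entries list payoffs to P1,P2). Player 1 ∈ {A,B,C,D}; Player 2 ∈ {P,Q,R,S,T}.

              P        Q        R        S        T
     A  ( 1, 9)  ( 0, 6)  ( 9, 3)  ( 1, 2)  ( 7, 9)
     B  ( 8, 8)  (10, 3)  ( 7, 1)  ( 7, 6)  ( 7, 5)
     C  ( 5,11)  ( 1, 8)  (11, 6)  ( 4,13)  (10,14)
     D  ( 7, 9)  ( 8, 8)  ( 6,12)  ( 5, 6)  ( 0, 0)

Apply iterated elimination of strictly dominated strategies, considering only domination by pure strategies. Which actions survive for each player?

P1 drop A (C beats it: P:5>1 Q:1>0 R:11>9 S:4>1 T:10>7)
P1 drop D (B beats it: P:8>7 Q:10>8 R:7>6 S:7>5 T:7>0)
P2 drop Q (P beats it: B:8>3 C:11>8)
P2 drop R (P beats it: B:8>1 C:11>6)
P1→{B,C} P2→{P,S,T}

Remaining: P1:{B,C} P2:{P,S,T}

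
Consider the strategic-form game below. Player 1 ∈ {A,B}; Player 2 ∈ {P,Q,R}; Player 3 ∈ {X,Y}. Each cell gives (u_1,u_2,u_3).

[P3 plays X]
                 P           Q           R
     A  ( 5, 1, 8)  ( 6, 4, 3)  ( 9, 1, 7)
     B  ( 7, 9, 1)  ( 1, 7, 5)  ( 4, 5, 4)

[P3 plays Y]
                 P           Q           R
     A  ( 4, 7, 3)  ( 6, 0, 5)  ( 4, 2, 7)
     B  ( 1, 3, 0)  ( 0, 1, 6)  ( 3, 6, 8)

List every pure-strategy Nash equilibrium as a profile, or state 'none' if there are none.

(A,P,X): not NE [P1→B gives 7>5; P2→Q gives 4>1]
(A,P,Y): not NE [P3→X gives 8>3]
(A,Q,X): not NE [P3→Y gives 5>3]
(A,Q,Y): not NE [P2→P gives 7>0]
(A,R,X): not NE [P2→Q gives 4>1]
(A,R,Y): not NE [P2→P gives 7>2]
(B,P,X): NE
(B,P,Y): not NE [P1→A gives 4>1; P2→R gives 6>3; P3→X gives 1>0]
(B,Q,X): not NE [P1→A gives 6>1; P2→P gives 9>7; P3→Y gives 6>5]
(B,Q,Y): not NE [P1→A gives 6>0; P2→R gives 6>1]
(B,R,X): not NE [P1→A gives 9>4; P2→P gives 9>5; P3→Y gives 8>4]
(B,R,Y): not NE [P1→A gives 4>3]

PSNE = {(B,P,X)}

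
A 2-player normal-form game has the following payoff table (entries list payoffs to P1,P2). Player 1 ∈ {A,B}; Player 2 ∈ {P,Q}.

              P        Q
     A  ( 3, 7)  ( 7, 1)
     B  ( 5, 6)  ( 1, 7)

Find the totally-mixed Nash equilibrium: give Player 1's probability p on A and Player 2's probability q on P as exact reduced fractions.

p=1/7, q=3/4

P1 indiff ⇒ q·3+(1-q)·7 = q·5+(1-q)·1 ⇒ q(-2) = (1-q)(-6) ⇒ q = 3/4
P2 indiff ⇒ p·7+(1-p)·6 = p·1+(1-p)·7 ⇒ p(6) = (1-p)(1) ⇒ p = 1/7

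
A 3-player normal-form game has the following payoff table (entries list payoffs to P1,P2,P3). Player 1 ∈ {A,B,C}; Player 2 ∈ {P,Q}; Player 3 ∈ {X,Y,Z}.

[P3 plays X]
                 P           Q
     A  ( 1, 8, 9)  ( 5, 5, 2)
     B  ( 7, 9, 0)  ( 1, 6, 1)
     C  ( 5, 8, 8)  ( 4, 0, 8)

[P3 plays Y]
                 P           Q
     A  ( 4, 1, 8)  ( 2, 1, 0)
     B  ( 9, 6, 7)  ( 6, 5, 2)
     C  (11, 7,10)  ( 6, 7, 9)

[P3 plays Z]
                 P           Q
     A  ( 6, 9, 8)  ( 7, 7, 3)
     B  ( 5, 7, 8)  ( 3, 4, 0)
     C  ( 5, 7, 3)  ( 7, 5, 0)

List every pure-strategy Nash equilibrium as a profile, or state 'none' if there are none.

Nash profiles: (C,P,Y), (C,Q,Y)

(A,P,X): not NE [P1→B gives 7>1]
(A,P,Y): not NE [P1→C gives 11>4; P3→X gives 9>8]
(A,P,Z): not NE [P3→X gives 9>8]
(A,Q,X): not NE [P2→P gives 8>5; P3→Z gives 3>2]
(A,Q,Y): not NE [P1→C gives 6>2; P3→Z gives 3>0]
(A,Q,Z): not NE [P2→P gives 9>7]
(B,P,X): not NE [P3→Z gives 8>0]
(B,P,Y): not NE [P1→C gives 11>9; P3→Z gives 8>7]
(B,P,Z): not NE [P1→A gives 6>5]
(B,Q,X): not NE [P1→A gives 5>1; P2→P gives 9>6; P3→Y gives 2>1]
(B,Q,Y): not NE [P2→P gives 6>5]
(B,Q,Z): not NE [P1→C gives 7>3; P2→P gives 7>4; P3→Y gives 2>0]
(C,P,X): not NE [P1→B gives 7>5; P3→Y gives 10>8]
(C,P,Y): NE
(C,P,Z): not NE [P1→A gives 6>5; P3→Y gives 10>3]
(C,Q,X): not NE [P1→A gives 5>4; P2→P gives 8>0; P3→Y gives 9>8]
(C,Q,Y): NE
(C,Q,Z): not NE [P2→P gives 7>5; P3→Y gives 9>0]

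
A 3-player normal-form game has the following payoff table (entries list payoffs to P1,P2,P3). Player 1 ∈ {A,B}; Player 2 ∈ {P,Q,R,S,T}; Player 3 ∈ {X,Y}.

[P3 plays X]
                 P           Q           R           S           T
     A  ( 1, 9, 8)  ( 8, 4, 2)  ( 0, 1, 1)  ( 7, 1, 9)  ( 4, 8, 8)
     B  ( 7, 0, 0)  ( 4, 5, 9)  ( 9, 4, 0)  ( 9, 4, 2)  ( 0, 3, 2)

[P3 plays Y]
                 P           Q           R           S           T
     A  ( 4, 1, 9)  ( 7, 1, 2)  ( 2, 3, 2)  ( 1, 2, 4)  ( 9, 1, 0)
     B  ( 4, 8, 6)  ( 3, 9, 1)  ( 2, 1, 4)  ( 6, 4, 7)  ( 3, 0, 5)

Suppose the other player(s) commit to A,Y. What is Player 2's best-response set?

u_2(P vs A,Y) = 1
u_2(Q vs A,Y) = 1
u_2(R vs A,Y) = 3
u_2(S vs A,Y) = 2
u_2(T vs A,Y) = 1
max payoff 3 at {R}

P2 best: {R}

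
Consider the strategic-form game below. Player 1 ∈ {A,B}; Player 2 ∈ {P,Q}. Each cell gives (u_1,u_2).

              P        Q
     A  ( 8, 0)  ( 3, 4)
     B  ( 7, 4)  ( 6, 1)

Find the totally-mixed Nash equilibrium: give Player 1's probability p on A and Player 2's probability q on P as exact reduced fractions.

P1 indiff ⇒ q·8+(1-q)·3 = q·7+(1-q)·6 ⇒ q(1) = (1-q)(3) ⇒ q = 3/4
P2 indiff ⇒ p·0+(1-p)·4 = p·4+(1-p)·1 ⇒ p(-4) = (1-p)(-3) ⇒ p = 3/7

p=3/7, q=3/4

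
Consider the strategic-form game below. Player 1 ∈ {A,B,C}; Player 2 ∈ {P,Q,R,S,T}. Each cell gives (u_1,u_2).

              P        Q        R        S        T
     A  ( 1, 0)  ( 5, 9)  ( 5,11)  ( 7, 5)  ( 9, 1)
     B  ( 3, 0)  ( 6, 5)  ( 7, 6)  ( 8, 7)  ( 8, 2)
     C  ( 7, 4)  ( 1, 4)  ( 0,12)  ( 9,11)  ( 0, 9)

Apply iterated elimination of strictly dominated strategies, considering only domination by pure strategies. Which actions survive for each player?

P2 drop P (R beats it: A:11>0 B:6>0 C:12>4)
P2 drop Q (R beats it: A:11>9 B:6>5 C:12>4)
P2 drop T (R beats it: A:11>1 B:6>2 C:12>9)
P1 drop A (B beats it: R:7>5 S:8>7)
P1→{B,C} P2→{R,S}

Remaining: P1:{B,C} P2:{R,S}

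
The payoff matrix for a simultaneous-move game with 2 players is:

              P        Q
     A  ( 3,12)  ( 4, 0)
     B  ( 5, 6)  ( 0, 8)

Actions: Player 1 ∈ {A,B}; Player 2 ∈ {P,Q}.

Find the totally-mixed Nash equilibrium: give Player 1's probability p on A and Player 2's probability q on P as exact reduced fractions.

P1 indiff ⇒ q·3+(1-q)·4 = q·5+(1-q)·0 ⇒ q(-2) = (1-q)(-4) ⇒ q = 2/3
P2 indiff ⇒ p·12+(1-p)·6 = p·0+(1-p)·8 ⇒ p(12) = (1-p)(2) ⇒ p = 1/7

P1 mixes 1/7 on A; P2 mixes 2/3 on P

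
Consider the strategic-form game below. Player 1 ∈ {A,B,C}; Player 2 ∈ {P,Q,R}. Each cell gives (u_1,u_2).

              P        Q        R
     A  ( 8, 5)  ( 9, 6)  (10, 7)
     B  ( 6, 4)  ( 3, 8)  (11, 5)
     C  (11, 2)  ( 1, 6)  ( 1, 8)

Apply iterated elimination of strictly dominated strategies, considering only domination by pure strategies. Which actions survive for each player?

P2 drop P (Q beats it: A:6>5 B:8>4 C:6>2)
P1 drop C (A beats it: Q:9>1 R:10>1)
P1→{A,B} P2→{Q,R}

IESDS → P1:{A,B} P2:{Q,R}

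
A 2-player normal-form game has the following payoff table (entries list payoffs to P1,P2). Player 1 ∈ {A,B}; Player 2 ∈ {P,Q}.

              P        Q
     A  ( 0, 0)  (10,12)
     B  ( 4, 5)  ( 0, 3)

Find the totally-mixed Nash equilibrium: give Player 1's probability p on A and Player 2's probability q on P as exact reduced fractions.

(p,q) = (1/7, 5/7)

P1 indiff ⇒ q·0+(1-q)·10 = q·4+(1-q)·0 ⇒ q(-4) = (1-q)(-10) ⇒ q = 5/7
P2 indiff ⇒ p·0+(1-p)·5 = p·12+(1-p)·3 ⇒ p(-12) = (1-p)(-2) ⇒ p = 1/7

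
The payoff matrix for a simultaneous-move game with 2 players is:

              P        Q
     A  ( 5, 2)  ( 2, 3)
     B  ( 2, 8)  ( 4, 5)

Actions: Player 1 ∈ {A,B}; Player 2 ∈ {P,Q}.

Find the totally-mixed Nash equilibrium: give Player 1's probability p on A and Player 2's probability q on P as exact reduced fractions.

(p,q) = (3/4, 2/5)

P1 indiff ⇒ q·5+(1-q)·2 = q·2+(1-q)·4 ⇒ q(3) = (1-q)(2) ⇒ q = 2/5
P2 indiff ⇒ p·2+(1-p)·8 = p·3+(1-p)·5 ⇒ p(-1) = (1-p)(-3) ⇒ p = 3/4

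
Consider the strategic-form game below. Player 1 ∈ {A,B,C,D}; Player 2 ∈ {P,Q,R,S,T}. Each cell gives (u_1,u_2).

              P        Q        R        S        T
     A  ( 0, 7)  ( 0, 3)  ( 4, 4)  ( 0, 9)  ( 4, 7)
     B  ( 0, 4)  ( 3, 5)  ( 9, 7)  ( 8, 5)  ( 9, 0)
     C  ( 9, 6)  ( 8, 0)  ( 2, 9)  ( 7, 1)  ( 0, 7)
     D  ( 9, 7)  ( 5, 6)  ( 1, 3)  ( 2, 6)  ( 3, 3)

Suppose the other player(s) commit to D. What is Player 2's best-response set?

u_2(P vs D) = 7
u_2(Q vs D) = 6
u_2(R vs D) = 3
u_2(S vs D) = 6
u_2(T vs D) = 3
max payoff 7 at {P}

BR_2 = {P}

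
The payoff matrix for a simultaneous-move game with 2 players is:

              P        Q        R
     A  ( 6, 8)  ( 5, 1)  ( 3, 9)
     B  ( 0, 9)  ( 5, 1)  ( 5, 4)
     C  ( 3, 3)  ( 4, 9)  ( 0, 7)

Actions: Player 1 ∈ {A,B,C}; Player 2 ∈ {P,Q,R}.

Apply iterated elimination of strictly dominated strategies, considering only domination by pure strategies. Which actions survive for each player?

P1 drop C (A beats it: P:6>3 Q:5>4 R:3>0)
P2 drop Q (P beats it: A:8>1 B:9>1)
P1→{A,B} P2→{P,R}

Survivors P1:{A,B} P2:{P,R}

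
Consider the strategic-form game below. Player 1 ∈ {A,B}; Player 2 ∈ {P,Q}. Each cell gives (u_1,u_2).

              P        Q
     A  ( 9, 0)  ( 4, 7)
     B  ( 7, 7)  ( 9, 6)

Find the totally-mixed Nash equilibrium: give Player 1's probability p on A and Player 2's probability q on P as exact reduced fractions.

P1 indiff ⇒ q·9+(1-q)·4 = q·7+(1-q)·9 ⇒ q(2) = (1-q)(5) ⇒ q = 5/7
P2 indiff ⇒ p·0+(1-p)·7 = p·7+(1-p)·6 ⇒ p(-7) = (1-p)(-1) ⇒ p = 1/8

P1 mixes 1/8 on A; P2 mixes 5/7 on P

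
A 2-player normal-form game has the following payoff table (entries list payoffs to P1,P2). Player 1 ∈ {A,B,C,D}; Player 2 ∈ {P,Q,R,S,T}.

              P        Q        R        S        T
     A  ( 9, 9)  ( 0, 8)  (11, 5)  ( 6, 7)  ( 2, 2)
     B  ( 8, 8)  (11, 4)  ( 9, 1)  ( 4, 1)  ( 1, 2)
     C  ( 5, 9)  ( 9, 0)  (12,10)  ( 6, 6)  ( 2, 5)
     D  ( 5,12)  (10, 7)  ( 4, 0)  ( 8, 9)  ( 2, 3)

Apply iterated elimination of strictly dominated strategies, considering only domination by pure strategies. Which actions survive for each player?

IESDS → P1:{A,C} P2:{P,R}

P2 drop Q (P beats it: A:9>8 B:8>4 C:9>0 D:12>7)
P1 drop B (A beats it: P:9>8 R:11>9 S:6>4 T:2>1)
P2 drop S (P beats it: A:9>7 C:9>6 D:12>9)
P2 drop T (P beats it: A:9>2 C:9>5 D:12>3)
P1 drop D (A beats it: P:9>5 R:11>4)
P1→{A,C} P2→{P,R}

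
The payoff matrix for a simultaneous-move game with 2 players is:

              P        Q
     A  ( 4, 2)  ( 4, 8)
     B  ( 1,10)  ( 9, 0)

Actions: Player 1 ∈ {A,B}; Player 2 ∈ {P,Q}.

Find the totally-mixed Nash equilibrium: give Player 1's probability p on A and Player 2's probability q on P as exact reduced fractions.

p=5/8, q=5/8

P1 indiff ⇒ q·4+(1-q)·4 = q·1+(1-q)·9 ⇒ q(3) = (1-q)(5) ⇒ q = 5/8
P2 indiff ⇒ p·2+(1-p)·10 = p·8+(1-p)·0 ⇒ p(-6) = (1-p)(-10) ⇒ p = 5/8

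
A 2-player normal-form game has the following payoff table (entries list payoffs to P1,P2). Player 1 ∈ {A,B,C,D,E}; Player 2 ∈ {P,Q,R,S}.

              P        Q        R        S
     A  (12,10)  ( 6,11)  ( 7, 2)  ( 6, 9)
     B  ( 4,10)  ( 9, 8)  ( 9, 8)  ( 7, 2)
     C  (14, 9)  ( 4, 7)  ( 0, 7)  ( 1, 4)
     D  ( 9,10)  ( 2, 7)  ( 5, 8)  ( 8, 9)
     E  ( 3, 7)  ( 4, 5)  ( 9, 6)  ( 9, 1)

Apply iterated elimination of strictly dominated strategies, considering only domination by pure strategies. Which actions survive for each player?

P2 drop R (P beats it: A:10>2 B:10>8 C:9>7 D:10>8 E:7>6)
P2 drop S (P beats it: A:10>9 B:10>2 C:9>4 D:10>9 E:7>1)
P1 drop D (A beats it: P:12>9 Q:6>2)
P1 drop E (A beats it: P:12>3 Q:6>4)
P1→{A,B,C} P2→{P,Q}

Remaining: P1:{A,B,C} P2:{P,Q}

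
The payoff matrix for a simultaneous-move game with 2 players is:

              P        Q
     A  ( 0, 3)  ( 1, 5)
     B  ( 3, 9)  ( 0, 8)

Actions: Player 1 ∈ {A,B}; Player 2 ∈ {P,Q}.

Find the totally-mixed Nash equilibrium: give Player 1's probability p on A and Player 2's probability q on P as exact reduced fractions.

P1 indiff ⇒ q·0+(1-q)·1 = q·3+(1-q)·0 ⇒ q(-3) = (1-q)(-1) ⇒ q = 1/4
P2 indiff ⇒ p·3+(1-p)·9 = p·5+(1-p)·8 ⇒ p(-2) = (1-p)(-1) ⇒ p = 1/3

p=1/3, q=1/4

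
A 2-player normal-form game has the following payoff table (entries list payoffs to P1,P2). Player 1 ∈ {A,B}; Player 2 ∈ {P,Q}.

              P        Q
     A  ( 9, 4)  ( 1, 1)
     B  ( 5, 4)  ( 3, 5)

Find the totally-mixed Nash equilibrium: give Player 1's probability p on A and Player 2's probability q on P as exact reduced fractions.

p=1/4, q=1/3

P1 indiff ⇒ q·9+(1-q)·1 = q·5+(1-q)·3 ⇒ q(4) = (1-q)(2) ⇒ q = 1/3
P2 indiff ⇒ p·4+(1-p)·4 = p·1+(1-p)·5 ⇒ p(3) = (1-p)(1) ⇒ p = 1/4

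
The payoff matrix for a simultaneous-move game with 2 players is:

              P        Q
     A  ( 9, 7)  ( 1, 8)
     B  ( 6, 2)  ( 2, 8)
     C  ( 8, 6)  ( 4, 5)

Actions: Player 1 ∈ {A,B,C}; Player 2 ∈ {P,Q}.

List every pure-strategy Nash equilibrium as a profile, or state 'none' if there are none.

PSNE: ∅

(A,P): not NE [P2→Q gives 8>7]
(A,Q): not NE [P1→C gives 4>1]
(B,P): not NE [P1→A gives 9>6; P2→Q gives 8>2]
(B,Q): not NE [P1→C gives 4>2]
(C,P): not NE [P1→A gives 9>8]
(C,Q): not NE [P2→P gives 6>5]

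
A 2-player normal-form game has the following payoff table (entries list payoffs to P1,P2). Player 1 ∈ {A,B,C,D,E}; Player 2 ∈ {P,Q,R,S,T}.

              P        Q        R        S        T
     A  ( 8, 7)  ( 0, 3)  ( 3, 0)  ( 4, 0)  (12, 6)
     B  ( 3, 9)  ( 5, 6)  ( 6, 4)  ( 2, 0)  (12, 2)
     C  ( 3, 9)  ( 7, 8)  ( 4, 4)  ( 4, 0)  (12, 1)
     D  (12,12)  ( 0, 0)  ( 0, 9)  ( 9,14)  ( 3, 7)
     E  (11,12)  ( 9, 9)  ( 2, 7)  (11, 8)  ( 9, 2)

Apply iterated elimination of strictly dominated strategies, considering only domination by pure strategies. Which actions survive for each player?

P2 drop Q (P beats it: A:7>3 B:9>6 C:9>8 D:12>0 E:12>9)
P2 drop R (P beats it: A:7>0 B:9>4 C:9>4 D:12>9 E:12>7)
P2 drop T (P beats it: A:7>6 B:9>2 C:9>1 D:12>7 E:12>2)
P1 drop A (D beats it: P:12>8 S:9>4)
P1 drop B (D beats it: P:12>3 S:9>2)
P1 drop C (D beats it: P:12>3 S:9>4)
P1→{D,E} P2→{P,S}

IESDS → P1:{D,E} P2:{P,S}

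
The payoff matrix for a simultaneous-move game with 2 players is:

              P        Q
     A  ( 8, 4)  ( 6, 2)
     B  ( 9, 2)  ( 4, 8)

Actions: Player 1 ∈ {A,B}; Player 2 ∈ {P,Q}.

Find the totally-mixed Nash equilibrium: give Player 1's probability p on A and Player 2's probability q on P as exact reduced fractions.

(p,q) = (3/4, 2/3)

P1 indiff ⇒ q·8+(1-q)·6 = q·9+(1-q)·4 ⇒ q(-1) = (1-q)(-2) ⇒ q = 2/3
P2 indiff ⇒ p·4+(1-p)·2 = p·2+(1-p)·8 ⇒ p(2) = (1-p)(6) ⇒ p = 3/4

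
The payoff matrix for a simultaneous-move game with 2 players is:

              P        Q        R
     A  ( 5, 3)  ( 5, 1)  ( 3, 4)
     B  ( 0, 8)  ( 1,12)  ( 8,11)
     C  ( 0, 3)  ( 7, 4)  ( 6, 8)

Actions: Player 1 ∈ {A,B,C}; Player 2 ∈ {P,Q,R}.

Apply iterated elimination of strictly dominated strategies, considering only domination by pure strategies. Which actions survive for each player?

IESDS → P1:{B,C} P2:{Q,R}

P2 drop P (R beats it: A:4>3 B:11>8 C:8>3)
P1 drop A (C beats it: Q:7>5 R:6>3)
P1→{B,C} P2→{Q,R}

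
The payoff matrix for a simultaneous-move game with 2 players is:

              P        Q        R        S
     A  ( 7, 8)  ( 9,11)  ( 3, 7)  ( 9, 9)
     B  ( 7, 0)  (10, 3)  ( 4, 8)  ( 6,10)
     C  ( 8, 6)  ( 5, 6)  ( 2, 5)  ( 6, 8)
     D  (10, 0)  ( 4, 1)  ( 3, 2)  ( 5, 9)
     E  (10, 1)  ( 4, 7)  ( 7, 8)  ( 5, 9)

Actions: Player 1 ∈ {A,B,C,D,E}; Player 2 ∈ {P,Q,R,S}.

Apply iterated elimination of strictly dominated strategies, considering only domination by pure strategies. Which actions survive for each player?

Remaining: P1:{A,B} P2:{Q,S}

P2 drop P (S beats it: A:9>8 B:10>0 C:8>6 D:9>0 E:9>1)
P1 drop C (A beats it: Q:9>5 R:3>2 S:9>6)
P1 drop D (B beats it: Q:10>4 R:4>3 S:6>5)
P2 drop R (S beats it: A:9>7 B:10>8 E:9>8)
P1 drop E (A beats it: Q:9>4 S:9>5)
P1→{A,B} P2→{Q,S}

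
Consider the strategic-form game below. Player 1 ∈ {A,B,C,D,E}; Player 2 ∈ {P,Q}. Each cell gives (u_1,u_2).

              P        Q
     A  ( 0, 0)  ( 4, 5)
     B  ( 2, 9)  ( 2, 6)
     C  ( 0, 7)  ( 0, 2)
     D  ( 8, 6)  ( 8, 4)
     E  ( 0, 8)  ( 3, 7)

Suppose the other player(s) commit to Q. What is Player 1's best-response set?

P1 best: {D}

u_1(A vs Q) = 4
u_1(B vs Q) = 2
u_1(C vs Q) = 0
u_1(D vs Q) = 8
u_1(E vs Q) = 3
max payoff 8 at {D}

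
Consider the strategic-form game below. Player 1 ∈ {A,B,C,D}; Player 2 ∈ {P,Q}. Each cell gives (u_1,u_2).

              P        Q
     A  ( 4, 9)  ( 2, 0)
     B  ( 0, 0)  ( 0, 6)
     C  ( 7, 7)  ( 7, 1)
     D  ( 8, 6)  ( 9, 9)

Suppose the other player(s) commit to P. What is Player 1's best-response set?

u_1(A vs P) = 4
u_1(B vs P) = 0
u_1(C vs P) = 7
u_1(D vs P) = 8
max payoff 8 at {D}

argmax u_1 = {D}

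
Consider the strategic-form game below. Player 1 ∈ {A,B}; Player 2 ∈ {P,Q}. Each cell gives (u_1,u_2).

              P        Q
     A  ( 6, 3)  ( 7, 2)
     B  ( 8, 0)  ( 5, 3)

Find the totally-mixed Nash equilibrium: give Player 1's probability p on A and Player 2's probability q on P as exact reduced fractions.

P1 indiff ⇒ q·6+(1-q)·7 = q·8+(1-q)·5 ⇒ q(-2) = (1-q)(-2) ⇒ q = 1/2
P2 indiff ⇒ p·3+(1-p)·0 = p·2+(1-p)·3 ⇒ p(1) = (1-p)(3) ⇒ p = 3/4

(p,q) = (3/4, 1/2)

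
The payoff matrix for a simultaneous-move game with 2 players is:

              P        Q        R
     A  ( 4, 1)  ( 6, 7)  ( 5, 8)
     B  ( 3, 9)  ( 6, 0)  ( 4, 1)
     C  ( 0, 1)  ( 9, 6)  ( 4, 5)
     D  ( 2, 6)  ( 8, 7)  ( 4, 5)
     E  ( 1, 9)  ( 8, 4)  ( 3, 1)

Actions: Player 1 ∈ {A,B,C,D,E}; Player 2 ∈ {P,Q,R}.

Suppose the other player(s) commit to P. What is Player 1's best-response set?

u_1(A vs P) = 4
u_1(B vs P) = 3
u_1(C vs P) = 0
u_1(D vs P) = 2
u_1(E vs P) = 1
max payoff 4 at {A}

BR_1 = {A}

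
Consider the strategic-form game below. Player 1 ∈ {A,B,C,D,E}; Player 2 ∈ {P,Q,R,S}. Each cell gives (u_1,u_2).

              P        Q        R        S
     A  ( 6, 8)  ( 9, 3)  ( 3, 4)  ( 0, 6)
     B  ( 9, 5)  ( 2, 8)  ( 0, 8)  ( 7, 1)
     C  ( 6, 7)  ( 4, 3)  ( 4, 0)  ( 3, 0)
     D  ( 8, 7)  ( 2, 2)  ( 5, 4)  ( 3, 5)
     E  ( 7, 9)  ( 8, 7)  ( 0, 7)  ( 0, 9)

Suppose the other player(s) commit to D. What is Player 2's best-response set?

u_2(P vs D) = 7
u_2(Q vs D) = 2
u_2(R vs D) = 4
u_2(S vs D) = 5
max payoff 7 at {P}

BR_2 = {P}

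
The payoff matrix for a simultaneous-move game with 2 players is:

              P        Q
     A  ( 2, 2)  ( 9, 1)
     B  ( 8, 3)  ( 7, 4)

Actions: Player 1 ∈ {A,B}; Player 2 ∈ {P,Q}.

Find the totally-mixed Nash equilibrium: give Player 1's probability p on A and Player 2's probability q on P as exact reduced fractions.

P1 indiff ⇒ q·2+(1-q)·9 = q·8+(1-q)·7 ⇒ q(-6) = (1-q)(-2) ⇒ q = 1/4
P2 indiff ⇒ p·2+(1-p)·3 = p·1+(1-p)·4 ⇒ p(1) = (1-p)(1) ⇒ p = 1/2

P1 mixes 1/2 on A; P2 mixes 1/4 on P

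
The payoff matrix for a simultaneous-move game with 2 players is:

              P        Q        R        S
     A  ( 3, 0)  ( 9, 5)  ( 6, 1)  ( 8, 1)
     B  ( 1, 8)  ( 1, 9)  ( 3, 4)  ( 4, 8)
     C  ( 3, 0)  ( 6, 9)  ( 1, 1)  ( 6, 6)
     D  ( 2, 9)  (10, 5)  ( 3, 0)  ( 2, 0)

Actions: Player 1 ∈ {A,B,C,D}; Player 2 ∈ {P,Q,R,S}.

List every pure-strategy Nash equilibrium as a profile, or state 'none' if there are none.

No pure NE.

(A,P): not NE [P2→Q gives 5>0]
(A,Q): not NE [P1→D gives 10>9]
(A,R): not NE [P2→Q gives 5>1]
(A,S): not NE [P2→Q gives 5>1]
(B,P): not NE [P1→C gives 3>1; P2→Q gives 9>8]
(B,Q): not NE [P1→D gives 10>1]
(B,R): not NE [P1→A gives 6>3; P2→Q gives 9>4]
(B,S): not NE [P1→A gives 8>4; P2→Q gives 9>8]
(C,P): not NE [P2→Q gives 9>0]
(C,Q): not NE [P1→D gives 10>6]
(C,R): not NE [P1→A gives 6>1; P2→Q gives 9>1]
(C,S): not NE [P1→A gives 8>6; P2→Q gives 9>6]
(D,P): not NE [P1→C gives 3>2]
(D,Q): not NE [P2→P gives 9>5]
(D,R): not NE [P1→A gives 6>3; P2→P gives 9>0]
(D,S): not NE [P1→A gives 8>2; P2→P gives 9>0]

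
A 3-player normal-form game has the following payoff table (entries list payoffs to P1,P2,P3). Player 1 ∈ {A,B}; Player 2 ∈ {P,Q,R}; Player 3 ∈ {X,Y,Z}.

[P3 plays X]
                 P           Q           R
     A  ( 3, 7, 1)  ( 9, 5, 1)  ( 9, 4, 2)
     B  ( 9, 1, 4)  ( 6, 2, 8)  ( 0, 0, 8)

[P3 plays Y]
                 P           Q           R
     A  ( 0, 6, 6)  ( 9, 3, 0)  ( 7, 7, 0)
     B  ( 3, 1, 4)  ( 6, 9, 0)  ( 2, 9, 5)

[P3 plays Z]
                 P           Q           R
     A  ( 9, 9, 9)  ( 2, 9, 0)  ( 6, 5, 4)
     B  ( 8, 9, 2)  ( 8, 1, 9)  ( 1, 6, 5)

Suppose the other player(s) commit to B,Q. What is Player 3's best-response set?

argmax u_3 = {Z}

u_3(X vs B,Q) = 8
u_3(Y vs B,Q) = 0
u_3(Z vs B,Q) = 9
max payoff 9 at {Z}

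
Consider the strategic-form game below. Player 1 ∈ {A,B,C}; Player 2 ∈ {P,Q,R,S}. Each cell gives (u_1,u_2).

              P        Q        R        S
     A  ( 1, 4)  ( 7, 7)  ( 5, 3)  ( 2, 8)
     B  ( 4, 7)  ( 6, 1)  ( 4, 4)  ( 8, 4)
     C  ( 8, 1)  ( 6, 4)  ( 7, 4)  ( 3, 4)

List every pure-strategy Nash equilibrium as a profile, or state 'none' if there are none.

NE set: (C,R)

(A,P): not NE [P1→C gives 8>1; P2→S gives 8>4]
(A,Q): not NE [P2→S gives 8>7]
(A,R): not NE [P1→C gives 7>5; P2→S gives 8>3]
(A,S): not NE [P1→B gives 8>2]
(B,P): not NE [P1→C gives 8>4]
(B,Q): not NE [P1→A gives 7>6; P2→P gives 7>1]
(B,R): not NE [P1→C gives 7>4; P2→P gives 7>4]
(B,S): not NE [P2→P gives 7>4]
(C,P): not NE [P2→S gives 4>1]
(C,Q): not NE [P1→A gives 7>6]
(C,R): NE
(C,S): not NE [P1→B gives 8>3]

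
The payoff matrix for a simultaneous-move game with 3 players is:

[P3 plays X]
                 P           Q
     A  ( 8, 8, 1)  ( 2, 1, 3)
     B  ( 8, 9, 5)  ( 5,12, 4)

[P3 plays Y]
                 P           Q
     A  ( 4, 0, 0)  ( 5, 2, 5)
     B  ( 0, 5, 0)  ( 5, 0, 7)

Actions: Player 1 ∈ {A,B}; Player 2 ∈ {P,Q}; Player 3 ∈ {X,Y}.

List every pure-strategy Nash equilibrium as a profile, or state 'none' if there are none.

PSNE = {(A,P,X), (A,Q,Y)}

(A,P,X): NE
(A,P,Y): not NE [P2→Q gives 2>0; P3→X gives 1>0]
(A,Q,X): not NE [P1→B gives 5>2; P2→P gives 8>1; P3→Y gives 5>3]
(A,Q,Y): NE
(B,P,X): not NE [P2→Q gives 12>9]
(B,P,Y): not NE [P1→A gives 4>0; P3→X gives 5>0]
(B,Q,X): not NE [P3→Y gives 7>4]
(B,Q,Y): not NE [P2→P gives 5>0]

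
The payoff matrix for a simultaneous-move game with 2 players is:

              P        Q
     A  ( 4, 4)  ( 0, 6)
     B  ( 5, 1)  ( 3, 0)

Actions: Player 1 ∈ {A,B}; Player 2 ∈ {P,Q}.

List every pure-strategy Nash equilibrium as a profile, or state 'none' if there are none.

(A,P): not NE [P1→B gives 5>4; P2→Q gives 6>4]
(A,Q): not NE [P1→B gives 3>0]
(B,P): NE
(B,Q): not NE [P2→P gives 1>0]

NE set: (B,P)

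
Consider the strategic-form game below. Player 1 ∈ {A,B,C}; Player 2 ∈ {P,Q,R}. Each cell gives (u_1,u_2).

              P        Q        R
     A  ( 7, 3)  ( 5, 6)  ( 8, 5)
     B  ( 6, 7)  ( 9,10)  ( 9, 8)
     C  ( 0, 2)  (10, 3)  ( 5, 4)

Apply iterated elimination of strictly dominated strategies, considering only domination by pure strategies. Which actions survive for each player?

IESDS → P1:{B,C} P2:{Q,R}

P2 drop P (Q beats it: A:6>3 B:10>7 C:3>2)
P1 drop A (B beats it: Q:9>5 R:9>8)
P1→{B,C} P2→{Q,R}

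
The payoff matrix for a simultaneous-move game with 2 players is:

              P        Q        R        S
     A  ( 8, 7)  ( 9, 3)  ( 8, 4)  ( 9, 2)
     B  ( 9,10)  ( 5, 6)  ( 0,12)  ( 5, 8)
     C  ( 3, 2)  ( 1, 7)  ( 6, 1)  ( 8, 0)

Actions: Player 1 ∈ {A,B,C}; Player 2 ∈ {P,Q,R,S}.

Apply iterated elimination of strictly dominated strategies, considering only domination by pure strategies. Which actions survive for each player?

Survivors P1:{A,B} P2:{P,R}

P1 drop C (A beats it: P:8>3 Q:9>1 R:8>6 S:9>8)
P2 drop Q (P beats it: A:7>3 B:10>6)
P2 drop S (P beats it: A:7>2 B:10>8)
P1→{A,B} P2→{P,R}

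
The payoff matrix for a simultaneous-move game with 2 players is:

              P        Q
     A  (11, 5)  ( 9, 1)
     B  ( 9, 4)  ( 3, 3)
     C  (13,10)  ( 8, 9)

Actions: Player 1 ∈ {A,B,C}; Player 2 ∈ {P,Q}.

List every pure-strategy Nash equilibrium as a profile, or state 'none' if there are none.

(A,P): not NE [P1→C gives 13>11]
(A,Q): not NE [P2→P gives 5>1]
(B,P): not NE [P1→C gives 13>9]
(B,Q): not NE [P1→A gives 9>3; P2→P gives 4>3]
(C,P): NE
(C,Q): not NE [P1→A gives 9>8; P2→P gives 10>9]

NE set: (C,P)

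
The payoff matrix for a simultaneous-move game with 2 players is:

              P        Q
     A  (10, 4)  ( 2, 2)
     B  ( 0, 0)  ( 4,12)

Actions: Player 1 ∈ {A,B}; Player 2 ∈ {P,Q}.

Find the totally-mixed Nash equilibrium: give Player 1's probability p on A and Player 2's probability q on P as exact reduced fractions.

(p,q) = (6/7, 1/6)

P1 indiff ⇒ q·10+(1-q)·2 = q·0+(1-q)·4 ⇒ q(10) = (1-q)(2) ⇒ q = 1/6
P2 indiff ⇒ p·4+(1-p)·0 = p·2+(1-p)·12 ⇒ p(2) = (1-p)(12) ⇒ p = 6/7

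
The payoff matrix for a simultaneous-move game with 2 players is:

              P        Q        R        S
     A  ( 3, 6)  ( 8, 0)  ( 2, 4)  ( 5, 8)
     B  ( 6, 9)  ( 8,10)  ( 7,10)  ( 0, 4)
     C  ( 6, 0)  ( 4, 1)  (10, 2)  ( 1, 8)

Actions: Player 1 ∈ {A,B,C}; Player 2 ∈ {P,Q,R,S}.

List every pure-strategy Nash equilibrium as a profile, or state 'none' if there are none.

(A,P): not NE [P1→C gives 6>3; P2→S gives 8>6]
(A,Q): not NE [P2→S gives 8>0]
(A,R): not NE [P1→C gives 10>2; P2→S gives 8>4]
(A,S): NE
(B,P): not NE [P2→R gives 10>9]
(B,Q): NE
(B,R): not NE [P1→C gives 10>7]
(B,S): not NE [P1→A gives 5>0; P2→R gives 10>4]
(C,P): not NE [P2→S gives 8>0]
(C,Q): not NE [P1→B gives 8>4; P2→S gives 8>1]
(C,R): not NE [P2→S gives 8>2]
(C,S): not NE [P1→A gives 5>1]

PSNE = {(A,S), (B,Q)}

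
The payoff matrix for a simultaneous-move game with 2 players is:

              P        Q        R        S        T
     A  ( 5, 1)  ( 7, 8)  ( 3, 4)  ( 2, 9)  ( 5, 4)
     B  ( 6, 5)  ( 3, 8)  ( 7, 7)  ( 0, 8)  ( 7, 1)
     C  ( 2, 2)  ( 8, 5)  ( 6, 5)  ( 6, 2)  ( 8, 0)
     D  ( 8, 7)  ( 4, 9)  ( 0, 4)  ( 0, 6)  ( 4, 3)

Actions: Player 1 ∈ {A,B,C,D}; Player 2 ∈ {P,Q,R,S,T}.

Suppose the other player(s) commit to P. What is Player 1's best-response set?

u_1(A vs P) = 5
u_1(B vs P) = 6
u_1(C vs P) = 2
u_1(D vs P) = 8
max payoff 8 at {D}

argmax u_1 = {D}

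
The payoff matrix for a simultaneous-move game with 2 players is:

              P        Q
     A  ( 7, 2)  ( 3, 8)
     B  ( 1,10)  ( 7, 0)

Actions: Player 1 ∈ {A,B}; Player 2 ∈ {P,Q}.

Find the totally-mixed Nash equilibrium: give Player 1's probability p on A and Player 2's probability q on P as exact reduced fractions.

p=5/8, q=2/5

P1 indiff ⇒ q·7+(1-q)·3 = q·1+(1-q)·7 ⇒ q(6) = (1-q)(4) ⇒ q = 2/5
P2 indiff ⇒ p·2+(1-p)·10 = p·8+(1-p)·0 ⇒ p(-6) = (1-p)(-10) ⇒ p = 5/8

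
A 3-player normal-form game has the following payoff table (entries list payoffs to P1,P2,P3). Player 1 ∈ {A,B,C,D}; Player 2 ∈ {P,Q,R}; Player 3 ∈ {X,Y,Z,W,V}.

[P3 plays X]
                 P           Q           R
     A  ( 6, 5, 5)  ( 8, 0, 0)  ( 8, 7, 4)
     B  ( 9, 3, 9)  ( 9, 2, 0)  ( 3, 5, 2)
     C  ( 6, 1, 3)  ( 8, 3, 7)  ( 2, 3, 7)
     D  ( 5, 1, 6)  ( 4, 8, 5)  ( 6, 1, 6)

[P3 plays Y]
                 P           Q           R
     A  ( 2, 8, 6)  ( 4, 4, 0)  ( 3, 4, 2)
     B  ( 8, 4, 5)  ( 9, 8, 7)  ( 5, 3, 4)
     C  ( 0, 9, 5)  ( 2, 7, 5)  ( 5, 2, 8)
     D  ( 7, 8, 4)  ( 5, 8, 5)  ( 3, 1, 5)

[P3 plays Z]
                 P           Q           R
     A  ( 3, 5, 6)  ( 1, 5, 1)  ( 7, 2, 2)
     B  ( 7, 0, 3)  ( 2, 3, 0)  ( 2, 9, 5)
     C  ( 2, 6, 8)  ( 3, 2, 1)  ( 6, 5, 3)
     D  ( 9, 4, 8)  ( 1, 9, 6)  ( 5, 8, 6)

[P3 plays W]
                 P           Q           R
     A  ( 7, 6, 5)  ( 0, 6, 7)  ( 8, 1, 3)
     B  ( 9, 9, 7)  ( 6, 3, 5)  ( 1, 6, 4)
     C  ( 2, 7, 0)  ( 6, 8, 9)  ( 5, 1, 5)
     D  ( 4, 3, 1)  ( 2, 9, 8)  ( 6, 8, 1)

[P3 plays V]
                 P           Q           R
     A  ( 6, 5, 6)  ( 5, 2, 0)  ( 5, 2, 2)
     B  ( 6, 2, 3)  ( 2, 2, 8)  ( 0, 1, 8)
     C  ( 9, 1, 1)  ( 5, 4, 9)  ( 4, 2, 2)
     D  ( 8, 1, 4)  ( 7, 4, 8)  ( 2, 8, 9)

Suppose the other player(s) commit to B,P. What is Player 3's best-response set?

u_3(X vs B,P) = 9
u_3(Y vs B,P) = 5
u_3(Z vs B,P) = 3
u_3(W vs B,P) = 7
u_3(V vs B,P) = 3
max payoff 9 at {X}

BR_3 = {X}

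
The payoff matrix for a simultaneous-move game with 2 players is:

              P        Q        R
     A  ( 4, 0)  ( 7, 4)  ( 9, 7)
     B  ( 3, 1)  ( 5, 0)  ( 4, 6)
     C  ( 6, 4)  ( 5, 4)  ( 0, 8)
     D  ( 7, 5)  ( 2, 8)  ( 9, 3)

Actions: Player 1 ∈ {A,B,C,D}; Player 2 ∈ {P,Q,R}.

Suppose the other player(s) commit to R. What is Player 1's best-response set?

BR_1 = {A,D}

u_1(A vs R) = 9
u_1(B vs R) = 4
u_1(C vs R) = 0
u_1(D vs R) = 9
max payoff 9 at {A,D}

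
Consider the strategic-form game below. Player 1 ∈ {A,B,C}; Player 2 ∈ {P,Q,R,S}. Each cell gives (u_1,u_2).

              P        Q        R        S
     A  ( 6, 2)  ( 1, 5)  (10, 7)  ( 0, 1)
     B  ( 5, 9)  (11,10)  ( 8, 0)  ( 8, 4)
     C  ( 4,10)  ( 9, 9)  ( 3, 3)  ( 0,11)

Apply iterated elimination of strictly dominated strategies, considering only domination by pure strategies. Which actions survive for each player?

IESDS → P1:{A,B} P2:{Q,R}

P1 drop C (B beats it: P:5>4 Q:11>9 R:8>3 S:8>0)
P2 drop P (Q beats it: A:5>2 B:10>9)
P2 drop S (Q beats it: A:5>1 B:10>4)
P1→{A,B} P2→{Q,R}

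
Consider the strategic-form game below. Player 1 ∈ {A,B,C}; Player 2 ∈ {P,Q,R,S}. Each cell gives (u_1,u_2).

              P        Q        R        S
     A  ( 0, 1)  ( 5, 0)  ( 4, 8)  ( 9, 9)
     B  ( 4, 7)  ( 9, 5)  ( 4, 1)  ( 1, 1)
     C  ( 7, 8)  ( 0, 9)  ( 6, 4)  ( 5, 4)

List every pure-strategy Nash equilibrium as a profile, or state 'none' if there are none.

(A,P): not NE [P1→C gives 7>0; P2→S gives 9>1]
(A,Q): not NE [P1→B gives 9>5; P2→S gives 9>0]
(A,R): not NE [P1→C gives 6>4; P2→S gives 9>8]
(A,S): NE
(B,P): not NE [P1→C gives 7>4]
(B,Q): not NE [P2→P gives 7>5]
(B,R): not NE [P1→C gives 6>4; P2→P gives 7>1]
(B,S): not NE [P1→A gives 9>1; P2→P gives 7>1]
(C,P): not NE [P2→Q gives 9>8]
(C,Q): not NE [P1→B gives 9>0]
(C,R): not NE [P2→Q gives 9>4]
(C,S): not NE [P1→A gives 9>5; P2→Q gives 9>4]

NE set: (A,S)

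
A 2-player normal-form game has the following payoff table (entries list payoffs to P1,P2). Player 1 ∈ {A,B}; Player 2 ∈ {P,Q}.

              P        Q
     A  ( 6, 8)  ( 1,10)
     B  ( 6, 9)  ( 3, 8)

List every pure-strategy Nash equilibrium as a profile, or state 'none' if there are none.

NE set: (B,P)

(A,P): not NE [P2→Q gives 10>8]
(A,Q): not NE [P1→B gives 3>1]
(B,P): NE
(B,Q): not NE [P2→P gives 9>8]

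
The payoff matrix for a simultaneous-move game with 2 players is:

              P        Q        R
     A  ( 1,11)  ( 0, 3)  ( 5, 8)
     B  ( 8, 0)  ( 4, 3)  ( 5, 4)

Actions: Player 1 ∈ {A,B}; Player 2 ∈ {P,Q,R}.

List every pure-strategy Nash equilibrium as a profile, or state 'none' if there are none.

NE set: (B,R)

(A,P): not NE [P1→B gives 8>1]
(A,Q): not NE [P1→B gives 4>0; P2→P gives 11>3]
(A,R): not NE [P2→P gives 11>8]
(B,P): not NE [P2→R gives 4>0]
(B,Q): not NE [P2→R gives 4>3]
(B,R): NE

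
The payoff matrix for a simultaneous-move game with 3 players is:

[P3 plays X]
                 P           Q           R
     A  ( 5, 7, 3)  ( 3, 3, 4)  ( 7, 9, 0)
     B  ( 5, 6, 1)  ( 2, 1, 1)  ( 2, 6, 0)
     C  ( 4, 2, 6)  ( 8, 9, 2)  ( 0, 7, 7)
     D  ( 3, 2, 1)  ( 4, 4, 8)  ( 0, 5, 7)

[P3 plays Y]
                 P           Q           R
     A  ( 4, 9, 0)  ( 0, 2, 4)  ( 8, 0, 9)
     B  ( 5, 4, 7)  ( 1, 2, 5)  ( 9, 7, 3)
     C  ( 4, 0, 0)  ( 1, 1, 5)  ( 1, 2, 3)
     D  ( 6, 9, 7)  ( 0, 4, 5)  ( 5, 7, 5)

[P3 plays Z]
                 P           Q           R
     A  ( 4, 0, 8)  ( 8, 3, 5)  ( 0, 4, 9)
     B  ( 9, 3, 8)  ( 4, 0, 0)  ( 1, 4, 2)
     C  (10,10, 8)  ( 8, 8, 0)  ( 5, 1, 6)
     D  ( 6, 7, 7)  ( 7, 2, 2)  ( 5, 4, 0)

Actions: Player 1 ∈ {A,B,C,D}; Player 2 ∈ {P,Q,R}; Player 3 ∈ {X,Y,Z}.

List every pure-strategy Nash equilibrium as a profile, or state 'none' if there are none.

Nash profiles: (B,R,Y), (C,P,Z), (D,P,Y)

(A,P,X): not NE [P2→R gives 9>7; P3→Z gives 8>3]
(A,P,Y): not NE [P1→D gives 6>4; P3→Z gives 8>0]
(A,P,Z): not NE [P1→C gives 10>4; P2→R gives 4>0]
(A,Q,X): not NE [P1→C gives 8>3; P2→R gives 9>3; P3→Z gives 5>4]
(A,Q,Y): not NE [P1→C gives 1>0; P2→P gives 9>2; P3→Z gives 5>4]
(A,Q,Z): not NE [P2→R gives 4>3]
(A,R,X): not NE [P3→Z gives 9>0]
(A,R,Y): not NE [P1→B gives 9>8; P2→P gives 9>0]
(A,R,Z): not NE [P1→D gives 5>0]
(B,P,X): not NE [P3→Z gives 8>1]
(B,P,Y): not NE [P1→D gives 6>5; P2→R gives 7>4; P3→Z gives 8>7]
(B,P,Z): not NE [P1→C gives 10>9; P2→R gives 4>3]
(B,Q,X): not NE [P1→C gives 8>2; P2→R gives 6>1; P3→Y gives 5>1]
(B,Q,Y): not NE [P2→R gives 7>2]
(B,Q,Z): not NE [P1→C gives 8>4; P2→R gives 4>0; P3→Y gives 5>0]
(B,R,X): not NE [P1→A gives 7>2; P3→Y gives 3>0]
(B,R,Y): NE
(B,R,Z): not NE [P1→D gives 5>1; P3→Y gives 3>2]
(C,P,X): not NE [P1→B gives 5>4; P2→Q gives 9>2; P3→Z gives 8>6]
(C,P,Y): not NE [P1→D gives 6>4; P2→R gives 2>0; P3→Z gives 8>0]
(C,P,Z): NE
(C,Q,X): not NE [P3→Y gives 5>2]
(C,Q,Y): not NE [P2→R gives 2>1]
(C,Q,Z): not NE [P2→P gives 10>8; P3→Y gives 5>0]
(C,R,X): not NE [P1→A gives 7>0; P2→Q gives 9>7]
(C,R,Y): not NE [P1→B gives 9>1; P3→X gives 7>3]
(C,R,Z): not NE [P2→P gives 10>1; P3→X gives 7>6]
(D,P,X): not NE [P1→B gives 5>3; P2→R gives 5>2; P3→Z gives 7>1]
(D,P,Y): NE
(D,P,Z): not NE [P1→C gives 10>6]
(D,Q,X): not NE [P1→C gives 8>4; P2→R gives 5>4]
(D,Q,Y): not NE [P1→C gives 1>0; P2→P gives 9>4; P3→X gives 8>5]
(D,Q,Z): not NE [P1→C gives 8>7; P2→P gives 7>2; P3→X gives 8>2]
(D,R,X): not NE [P1→A gives 7>0]
(D,R,Y): not NE [P1→B gives 9>5; P2→P gives 9>7; P3→X gives 7>5]
(D,R,Z): not NE [P2→P gives 7>4; P3→X gives 7>0]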